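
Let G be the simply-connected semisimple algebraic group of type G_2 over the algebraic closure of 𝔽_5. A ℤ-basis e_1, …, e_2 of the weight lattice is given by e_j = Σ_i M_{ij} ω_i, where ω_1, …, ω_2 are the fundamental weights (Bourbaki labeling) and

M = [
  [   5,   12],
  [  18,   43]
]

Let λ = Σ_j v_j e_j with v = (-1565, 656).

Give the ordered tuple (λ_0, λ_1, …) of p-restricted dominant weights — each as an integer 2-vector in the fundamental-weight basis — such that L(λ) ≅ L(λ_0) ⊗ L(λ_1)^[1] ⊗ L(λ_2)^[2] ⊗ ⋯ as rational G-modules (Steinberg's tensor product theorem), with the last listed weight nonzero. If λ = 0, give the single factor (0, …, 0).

Converting to the ω-basis (c_i = row i of M dotted with v = (-1565, 656)):
  c_1 = (5)·(-1565) + 12·656 = 47
  c_2 = (18)·(-1565) + 43·656 = 38
Writing each c_i in base p = 5:
  c_1 = 47 = 2·5^0 + 4·5^1 + 1·5^2
  c_2 = 38 = 3·5^0 + 2·5^1 + 1·5^2
Factor λ_0 = (2, 3)
Factor λ_1 = (4, 2)
Factor λ_2 = (1, 1)

((2, 3), (4, 2), (1, 1))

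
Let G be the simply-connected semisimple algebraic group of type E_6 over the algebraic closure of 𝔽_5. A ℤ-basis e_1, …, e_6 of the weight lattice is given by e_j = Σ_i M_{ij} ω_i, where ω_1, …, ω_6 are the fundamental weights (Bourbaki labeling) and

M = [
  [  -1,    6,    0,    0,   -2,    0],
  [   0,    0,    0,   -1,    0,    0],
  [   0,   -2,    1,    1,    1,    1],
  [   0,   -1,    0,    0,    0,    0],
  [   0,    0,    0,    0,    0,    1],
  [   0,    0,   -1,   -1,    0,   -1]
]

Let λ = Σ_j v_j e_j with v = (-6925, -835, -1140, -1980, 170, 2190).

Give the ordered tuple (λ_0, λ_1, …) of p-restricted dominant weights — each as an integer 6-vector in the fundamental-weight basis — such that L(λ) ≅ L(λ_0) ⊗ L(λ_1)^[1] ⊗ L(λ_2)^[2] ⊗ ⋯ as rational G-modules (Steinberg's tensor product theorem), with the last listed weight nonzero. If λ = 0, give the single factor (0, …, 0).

((0, 0, 0, 0, 0, 0), (0, 1, 2, 2, 3, 1), (3, 4, 1, 3, 2, 2), (2, 0, 2, 1, 2, 2), (2, 3, 1, 1, 3, 1))

Converting to the ω-basis (c_i = row i of M dotted with v = (-6925, -835, -1140, -1980, 170, 2190)):
  c_1 = -1*-6925 + 6*-835 + 0*-1140 + 0*-1980 + -2*170 + 0*2190 = 1575
  c_2 = 0*-6925 + 0*-835 + 0*-1140 + -1*-1980 + 0*170 + 0*2190 = 1980
  c_3 = 0*-6925 + -2*-835 + 1*-1140 + 1*-1980 + 1*170 + 1*2190 = 910
  c_4 = 0*-6925 + -1*-835 + 0*-1140 + 0*-1980 + 0*170 + 0*2190 = 835
  c_5 = 0*-6925 + 0*-835 + 0*-1140 + 0*-1980 + 0*170 + 1*2190 = 2190
  c_6 = 0*-6925 + 0*-835 + -1*-1140 + -1*-1980 + 0*170 + -1*2190 = 930
Expand coordinatewise in base 5:
  c_1 = 1575 = 0·5^0 + 0·5^1 + 3·5^2 + 2·5^3 + 2·5^4
  c_2 = 1980 = 0·5^0 + 1·5^1 + 4·5^2 + 0·5^3 + 3·5^4
  c_3 = 910 = 0·5^0 + 2·5^1 + 1·5^2 + 2·5^3 + 1·5^4
  c_4 = 835 = 0·5^0 + 2·5^1 + 3·5^2 + 1·5^3 + 1·5^4
  c_5 = 2190 = 0·5^0 + 3·5^1 + 2·5^2 + 2·5^3 + 3·5^4
  c_6 = 930 = 0·5^0 + 1·5^1 + 2·5^2 + 2·5^3 + 1·5^4
Factor λ_0 = (0, 0, 0, 0, 0, 0)
Factor λ_1 = (0, 1, 2, 2, 3, 1)
Factor λ_2 = (3, 4, 1, 3, 2, 2)
Factor λ_3 = (2, 0, 2, 1, 2, 2)
Factor λ_4 = (2, 3, 1, 1, 3, 1)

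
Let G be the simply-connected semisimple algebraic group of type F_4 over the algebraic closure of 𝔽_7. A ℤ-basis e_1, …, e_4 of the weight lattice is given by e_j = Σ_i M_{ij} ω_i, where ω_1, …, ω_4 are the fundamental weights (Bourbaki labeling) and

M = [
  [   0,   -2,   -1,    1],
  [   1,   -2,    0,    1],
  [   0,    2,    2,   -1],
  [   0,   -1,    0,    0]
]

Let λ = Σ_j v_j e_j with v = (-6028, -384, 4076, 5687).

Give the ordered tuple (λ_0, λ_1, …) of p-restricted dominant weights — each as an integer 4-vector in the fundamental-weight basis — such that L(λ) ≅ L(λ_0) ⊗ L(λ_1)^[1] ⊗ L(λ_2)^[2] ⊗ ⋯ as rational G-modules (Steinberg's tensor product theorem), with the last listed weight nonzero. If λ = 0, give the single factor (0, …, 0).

((6, 0, 3, 6), (3, 5, 4, 5), (6, 1, 6, 0), (6, 1, 4, 1))

In the fundamental-weight basis, λ has coordinates c = M·v (v = (-6028, -384, 4076, 5687)):
  c_1 = (0)·(-6028) + (-2)·(-384) + (-1)·(4076) + 1·5687 = 2379
  c_2 = (1)·(-6028) + (-2)·(-384) + 0·4076 + 1·5687 = 427
  c_3 = (0)·(-6028) + (2)·(-384) + 2·4076 + (-1)·(5687) = 1697
  c_4 = (0)·(-6028) + (-1)·(-384) + 0·4076 + 0·5687 = 384
Base-7 expansion of each c_i:
  c_1 = 2379 = 6·7^0 + 3·7^1 + 6·7^2 + 6·7^3
  c_2 = 427 = 0·7^0 + 5·7^1 + 1·7^2 + 1·7^3
  c_3 = 1697 = 3·7^0 + 4·7^1 + 6·7^2 + 4·7^3
  c_4 = 384 = 6·7^0 + 5·7^1 + 0·7^2 + 1·7^3
λ_0 = (6, 0, 3, 6)
λ_1 = (3, 5, 4, 5)
λ_2 = (6, 1, 6, 0)
λ_3 = (6, 1, 4, 1)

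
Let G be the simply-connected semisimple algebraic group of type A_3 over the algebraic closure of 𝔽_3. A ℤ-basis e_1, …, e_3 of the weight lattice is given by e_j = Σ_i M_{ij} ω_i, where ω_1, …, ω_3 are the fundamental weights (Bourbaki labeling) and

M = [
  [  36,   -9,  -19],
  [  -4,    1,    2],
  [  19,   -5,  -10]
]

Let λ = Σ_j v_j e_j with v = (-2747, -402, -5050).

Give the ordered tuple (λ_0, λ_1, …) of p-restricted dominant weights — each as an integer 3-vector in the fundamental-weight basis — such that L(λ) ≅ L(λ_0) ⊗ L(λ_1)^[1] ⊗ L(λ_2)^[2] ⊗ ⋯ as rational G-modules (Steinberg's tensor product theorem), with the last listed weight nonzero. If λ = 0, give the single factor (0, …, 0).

Converting to the ω-basis (c_i = row i of M dotted with v = (-2747, -402, -5050)):
  c_1 = (36)·(-2747) + (-9)·(-402) + (-19)·(-5050) = 676
  c_2 = (-4)·(-2747) + (1)·(-402) + (2)·(-5050) = 486
  c_3 = (19)·(-2747) + (-5)·(-402) + (-10)·(-5050) = 317
Writing each c_i in base p = 3:
  c_1 = 676 = 1·3^0 + 0·3^1 + 0·3^2 + 1·3^3 + 2·3^4 + 2·3^5
  c_2 = 486 = 0·3^0 + 0·3^1 + 0·3^2 + 0·3^3 + 0·3^4 + 2·3^5
  c_3 = 317 = 2·3^0 + 0·3^1 + 2·3^2 + 2·3^3 + 0·3^4 + 1·3^5
Factor λ_0 = (1, 0, 2)
Factor λ_1 = (0, 0, 0)
Factor λ_2 = (0, 0, 2)
Factor λ_3 = (1, 0, 2)
Factor λ_4 = (2, 0, 0)
Factor λ_5 = (2, 2, 1)

((1, 0, 2), (0, 0, 0), (0, 0, 2), (1, 0, 2), (2, 0, 0), (2, 2, 1))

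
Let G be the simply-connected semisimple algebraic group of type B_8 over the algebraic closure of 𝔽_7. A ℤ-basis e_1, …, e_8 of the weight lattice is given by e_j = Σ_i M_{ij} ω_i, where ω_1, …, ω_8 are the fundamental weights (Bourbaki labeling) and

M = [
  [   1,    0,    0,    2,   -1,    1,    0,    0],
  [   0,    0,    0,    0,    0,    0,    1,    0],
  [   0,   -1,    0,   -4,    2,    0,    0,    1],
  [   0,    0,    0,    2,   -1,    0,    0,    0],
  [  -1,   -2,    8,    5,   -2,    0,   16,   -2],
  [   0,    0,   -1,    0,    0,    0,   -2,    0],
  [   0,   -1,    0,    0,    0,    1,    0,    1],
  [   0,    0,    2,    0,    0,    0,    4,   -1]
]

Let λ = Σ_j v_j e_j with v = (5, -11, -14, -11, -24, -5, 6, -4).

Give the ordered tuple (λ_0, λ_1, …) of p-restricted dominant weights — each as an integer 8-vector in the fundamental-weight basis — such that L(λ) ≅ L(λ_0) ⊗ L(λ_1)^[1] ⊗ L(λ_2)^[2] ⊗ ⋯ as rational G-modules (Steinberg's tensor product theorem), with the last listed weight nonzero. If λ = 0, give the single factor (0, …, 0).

Compute c_i = Σ_j M_{ij} v_j with v = (5, -11, -14, -11, -24, -5, 6, -4):
  c_1 = 1*5 + 0*-11 + 0*-14 + 2*-11 + -1*-24 + 1*-5 + 0*6 + 0*-4 = 2
  c_2 = 0*5 + 0*-11 + 0*-14 + 0*-11 + 0*-24 + 0*-5 + 1*6 + 0*-4 = 6
  c_3 = 0*5 + -1*-11 + 0*-14 + -4*-11 + 2*-24 + 0*-5 + 0*6 + 1*-4 = 3
  c_4 = 0*5 + 0*-11 + 0*-14 + 2*-11 + -1*-24 + 0*-5 + 0*6 + 0*-4 = 2
  c_5 = -1*5 + -2*-11 + 8*-14 + 5*-11 + -2*-24 + 0*-5 + 16*6 + -2*-4 = 2
  c_6 = 0*5 + 0*-11 + -1*-14 + 0*-11 + 0*-24 + 0*-5 + -2*6 + 0*-4 = 2
  c_7 = 0*5 + -1*-11 + 0*-14 + 0*-11 + 0*-24 + 1*-5 + 0*6 + 1*-4 = 2
  c_8 = 0*5 + 0*-11 + 2*-14 + 0*-11 + 0*-24 + 0*-5 + 4*6 + -1*-4 = 0
Base-7 expansion of each c_i:
  c_1 = 2 = 2·7^0
  c_2 = 6 = 6·7^0
  c_3 = 3 = 3·7^0
  c_4 = 2 = 2·7^0
  c_5 = 2 = 2·7^0
  c_6 = 2 = 2·7^0
  c_7 = 2 = 2·7^0
  c_8 = 0
p-restricted factor λ_0 = (2, 6, 3, 2, 2, 2, 2, 0)

((2, 6, 3, 2, 2, 2, 2, 0),)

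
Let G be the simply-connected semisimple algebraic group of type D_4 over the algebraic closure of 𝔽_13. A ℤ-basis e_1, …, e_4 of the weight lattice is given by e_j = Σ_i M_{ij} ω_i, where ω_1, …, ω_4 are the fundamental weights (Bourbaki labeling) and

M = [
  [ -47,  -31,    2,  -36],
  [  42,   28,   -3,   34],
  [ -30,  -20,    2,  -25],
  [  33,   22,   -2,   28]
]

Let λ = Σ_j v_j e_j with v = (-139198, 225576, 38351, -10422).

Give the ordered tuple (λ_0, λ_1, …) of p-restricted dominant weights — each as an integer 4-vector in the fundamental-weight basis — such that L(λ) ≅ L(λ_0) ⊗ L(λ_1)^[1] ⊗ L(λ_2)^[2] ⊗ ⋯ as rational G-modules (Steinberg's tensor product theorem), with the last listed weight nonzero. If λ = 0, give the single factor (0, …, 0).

Converting to the ω-basis (c_i = row i of M dotted with v = (-139198, 225576, 38351, -10422)):
  c_1 = -47*-139198 + -31*225576 + 2*38351 + -36*-10422 = 1344
  c_2 = 42*-139198 + 28*225576 + -3*38351 + 34*-10422 = 411
  c_3 = -30*-139198 + -20*225576 + 2*38351 + -25*-10422 = 1672
  c_4 = 33*-139198 + 22*225576 + -2*38351 + 28*-10422 = 620
p = 13; digits c_i = Σ_j d_{ij}·13^j, 0 ≤ d_{ij} < 13:
  c_1 = 1344 = 5·13^0 + 12·13^1 + 7·13^2
  c_2 = 411 = 8·13^0 + 5·13^1 + 2·13^2
  c_3 = 1672 = 8·13^0 + 11·13^1 + 9·13^2
  c_4 = 620 = 9·13^0 + 8·13^1 + 3·13^2
p-restricted factor λ_0 = (5, 8, 8, 9)
p-restricted factor λ_1 = (12, 5, 11, 8)
p-restricted factor λ_2 = (7, 2, 9, 3)

((5, 8, 8, 9), (12, 5, 11, 8), (7, 2, 9, 3))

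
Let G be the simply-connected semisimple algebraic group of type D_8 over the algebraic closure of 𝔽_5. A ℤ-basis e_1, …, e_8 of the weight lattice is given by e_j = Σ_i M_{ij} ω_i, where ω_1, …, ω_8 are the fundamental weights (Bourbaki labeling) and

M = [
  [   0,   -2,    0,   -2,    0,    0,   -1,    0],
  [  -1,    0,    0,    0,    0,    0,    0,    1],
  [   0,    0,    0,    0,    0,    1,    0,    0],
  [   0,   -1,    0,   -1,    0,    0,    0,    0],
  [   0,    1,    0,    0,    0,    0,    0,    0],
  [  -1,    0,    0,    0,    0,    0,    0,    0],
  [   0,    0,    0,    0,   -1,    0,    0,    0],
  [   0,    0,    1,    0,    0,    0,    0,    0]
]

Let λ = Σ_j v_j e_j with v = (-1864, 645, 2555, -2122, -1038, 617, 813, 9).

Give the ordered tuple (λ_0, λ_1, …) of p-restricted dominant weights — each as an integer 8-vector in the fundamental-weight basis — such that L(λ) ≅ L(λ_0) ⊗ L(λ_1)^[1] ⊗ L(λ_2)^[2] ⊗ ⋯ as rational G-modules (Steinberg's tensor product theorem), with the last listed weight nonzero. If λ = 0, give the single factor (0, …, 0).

Compute c_i = Σ_j M_{ij} v_j with v = (-1864, 645, 2555, -2122, -1038, 617, 813, 9):
  c_1 = (0)·(-1864) + (-2)·(645) + (0)·(2555) + (-2)·(-2122) + (0)·(-1038) + (0)·(617) + (-1)·(813) + (0)·(9) = 2141
  c_2 = (-1)·(-1864) + (0)·(645) + (0)·(2555) + (0)·(-2122) + (0)·(-1038) + (0)·(617) + (0)·(813) + (1)·(9) = 1873
  c_3 = (0)·(-1864) + (0)·(645) + (0)·(2555) + (0)·(-2122) + (0)·(-1038) + (1)·(617) + (0)·(813) + (0)·(9) = 617
  c_4 = (0)·(-1864) + (-1)·(645) + (0)·(2555) + (-1)·(-2122) + (0)·(-1038) + (0)·(617) + (0)·(813) + (0)·(9) = 1477
  c_5 = (0)·(-1864) + (1)·(645) + (0)·(2555) + (0)·(-2122) + (0)·(-1038) + (0)·(617) + (0)·(813) + (0)·(9) = 645
  c_6 = (-1)·(-1864) + (0)·(645) + (0)·(2555) + (0)·(-2122) + (0)·(-1038) + (0)·(617) + (0)·(813) + (0)·(9) = 1864
  c_7 = (0)·(-1864) + (0)·(645) + (0)·(2555) + (0)·(-2122) + (-1)·(-1038) + (0)·(617) + (0)·(813) + (0)·(9) = 1038
  c_8 = (0)·(-1864) + (0)·(645) + (1)·(2555) + (0)·(-2122) + (0)·(-1038) + (0)·(617) + (0)·(813) + (0)·(9) = 2555
Expand coordinatewise in base 5:
  c_1 = 2141 = 1·5^0 + 3·5^1 + 0·5^2 + 2·5^3 + 3·5^4
  c_2 = 1873 = 3·5^0 + 4·5^1 + 4·5^2 + 4·5^3 + 2·5^4
  c_3 = 617 = 2·5^0 + 3·5^1 + 4·5^2 + 4·5^3
  c_4 = 1477 = 2·5^0 + 0·5^1 + 4·5^2 + 1·5^3 + 2·5^4
  c_5 = 645 = 0·5^0 + 4·5^1 + 0·5^2 + 0·5^3 + 1·5^4
  c_6 = 1864 = 4·5^0 + 2·5^1 + 4·5^2 + 4·5^3 + 2·5^4
  c_7 = 1038 = 3·5^0 + 2·5^1 + 1·5^2 + 3·5^3 + 1·5^4
  c_8 = 2555 = 0·5^0 + 1·5^1 + 2·5^2 + 0·5^3 + 4·5^4
λ_0 = (1, 3, 2, 2, 0, 4, 3, 0)
λ_1 = (3, 4, 3, 0, 4, 2, 2, 1)
λ_2 = (0, 4, 4, 4, 0, 4, 1, 2)
λ_3 = (2, 4, 4, 1, 0, 4, 3, 0)
λ_4 = (3, 2, 0, 2, 1, 2, 1, 4)

((1, 3, 2, 2, 0, 4, 3, 0), (3, 4, 3, 0, 4, 2, 2, 1), (0, 4, 4, 4, 0, 4, 1, 2), (2, 4, 4, 1, 0, 4, 3, 0), (3, 2, 0, 2, 1, 2, 1, 4))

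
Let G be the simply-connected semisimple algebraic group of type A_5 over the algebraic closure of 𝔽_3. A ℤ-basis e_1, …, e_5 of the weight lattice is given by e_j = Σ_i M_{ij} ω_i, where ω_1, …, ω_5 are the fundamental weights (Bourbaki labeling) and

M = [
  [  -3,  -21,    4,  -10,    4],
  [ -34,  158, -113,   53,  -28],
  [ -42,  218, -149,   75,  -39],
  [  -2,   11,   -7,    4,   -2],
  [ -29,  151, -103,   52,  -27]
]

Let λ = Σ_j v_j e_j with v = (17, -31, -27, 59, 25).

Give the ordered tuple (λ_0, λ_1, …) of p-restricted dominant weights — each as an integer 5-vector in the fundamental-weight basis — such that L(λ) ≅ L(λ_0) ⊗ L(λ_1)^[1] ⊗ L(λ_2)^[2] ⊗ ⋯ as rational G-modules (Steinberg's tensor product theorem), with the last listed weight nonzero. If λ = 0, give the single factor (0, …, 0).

((2, 2, 1, 0, 0),)

In the fundamental-weight basis, λ has coordinates c = M·v (v = (17, -31, -27, 59, 25)):
  c_1 = -3*17 + -21*-31 + 4*-27 + -10*59 + 4*25 = 2
  c_2 = -34*17 + 158*-31 + -113*-27 + 53*59 + -28*25 = 2
  c_3 = -42*17 + 218*-31 + -149*-27 + 75*59 + -39*25 = 1
  c_4 = -2*17 + 11*-31 + -7*-27 + 4*59 + -2*25 = 0
  c_5 = -29*17 + 151*-31 + -103*-27 + 52*59 + -27*25 = 0
p = 3; digits c_i = Σ_j d_{ij}·3^j, 0 ≤ d_{ij} < 3:
  c_1 = 2 = 2·3^0
  c_2 = 2 = 2·3^0
  c_3 = 1 = 1·3^0
  c_4 = 0
  c_5 = 0
p-restricted factor λ_0 = (2, 2, 1, 0, 0)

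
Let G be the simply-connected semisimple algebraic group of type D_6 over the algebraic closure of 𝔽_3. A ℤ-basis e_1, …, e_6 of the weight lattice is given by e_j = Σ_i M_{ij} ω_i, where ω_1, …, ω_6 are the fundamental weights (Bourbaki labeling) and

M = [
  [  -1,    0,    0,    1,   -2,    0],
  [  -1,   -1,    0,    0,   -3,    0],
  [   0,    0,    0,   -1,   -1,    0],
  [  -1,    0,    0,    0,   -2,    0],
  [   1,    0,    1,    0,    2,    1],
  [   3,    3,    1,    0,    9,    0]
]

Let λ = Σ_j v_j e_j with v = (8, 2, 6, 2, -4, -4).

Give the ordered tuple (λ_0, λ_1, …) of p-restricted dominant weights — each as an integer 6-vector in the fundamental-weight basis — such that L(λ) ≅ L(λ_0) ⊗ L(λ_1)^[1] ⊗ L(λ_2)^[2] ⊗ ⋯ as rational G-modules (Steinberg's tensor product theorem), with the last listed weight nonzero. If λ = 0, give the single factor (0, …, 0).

((2, 2, 2, 0, 2, 0),)

Compute c_i = Σ_j M_{ij} v_j with v = (8, 2, 6, 2, -4, -4):
  c_1 = (-1)·(8) + (0)·(2) + (0)·(6) + (1)·(2) + (-2)·(-4) + (0)·(-4) = 2
  c_2 = (-1)·(8) + (-1)·(2) + (0)·(6) + (0)·(2) + (-3)·(-4) + (0)·(-4) = 2
  c_3 = (0)·(8) + (0)·(2) + (0)·(6) + (-1)·(2) + (-1)·(-4) + (0)·(-4) = 2
  c_4 = (-1)·(8) + (0)·(2) + (0)·(6) + (0)·(2) + (-2)·(-4) + (0)·(-4) = 0
  c_5 = (1)·(8) + (0)·(2) + (1)·(6) + (0)·(2) + (2)·(-4) + (1)·(-4) = 2
  c_6 = (3)·(8) + (3)·(2) + (1)·(6) + (0)·(2) + (9)·(-4) + (0)·(-4) = 0
Base-3 expansion of each c_i:
  c_1 = 2 = 2·3^0
  c_2 = 2 = 2·3^0
  c_3 = 2 = 2·3^0
  c_4 = 0
  c_5 = 2 = 2·3^0
  c_6 = 0
λ_0 = (2, 2, 2, 0, 2, 0)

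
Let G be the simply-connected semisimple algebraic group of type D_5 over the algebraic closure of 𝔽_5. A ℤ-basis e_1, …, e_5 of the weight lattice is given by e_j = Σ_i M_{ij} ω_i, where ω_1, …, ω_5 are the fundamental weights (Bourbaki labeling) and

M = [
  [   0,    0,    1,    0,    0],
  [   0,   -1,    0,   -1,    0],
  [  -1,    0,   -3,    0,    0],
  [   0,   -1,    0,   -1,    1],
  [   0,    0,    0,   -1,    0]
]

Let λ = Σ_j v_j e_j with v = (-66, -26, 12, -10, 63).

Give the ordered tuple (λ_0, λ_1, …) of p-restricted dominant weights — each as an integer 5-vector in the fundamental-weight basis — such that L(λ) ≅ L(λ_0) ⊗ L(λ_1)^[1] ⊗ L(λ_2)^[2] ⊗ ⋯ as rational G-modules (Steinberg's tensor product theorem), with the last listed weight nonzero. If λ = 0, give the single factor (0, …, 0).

((2, 1, 0, 4, 0), (2, 2, 1, 4, 2), (0, 1, 1, 3, 0))

In the fundamental-weight basis, λ has coordinates c = M·v (v = (-66, -26, 12, -10, 63)):
  c_1 = (0)·(-66) + (0)·(-26) + (1)·(12) + (0)·(-10) + (0)·(63) = 12
  c_2 = (0)·(-66) + (-1)·(-26) + (0)·(12) + (-1)·(-10) + (0)·(63) = 36
  c_3 = (-1)·(-66) + (0)·(-26) + (-3)·(12) + (0)·(-10) + (0)·(63) = 30
  c_4 = (0)·(-66) + (-1)·(-26) + (0)·(12) + (-1)·(-10) + (1)·(63) = 99
  c_5 = (0)·(-66) + (0)·(-26) + (0)·(12) + (-1)·(-10) + (0)·(63) = 10
Base-5 expansion of each c_i:
  c_1 = 12 = 2·5^0 + 2·5^1
  c_2 = 36 = 1·5^0 + 2·5^1 + 1·5^2
  c_3 = 30 = 0·5^0 + 1·5^1 + 1·5^2
  c_4 = 99 = 4·5^0 + 4·5^1 + 3·5^2
  c_5 = 10 = 0·5^0 + 2·5^1
λ_0 = (2, 1, 0, 4, 0)
λ_1 = (2, 2, 1, 4, 2)
λ_2 = (0, 1, 1, 3, 0)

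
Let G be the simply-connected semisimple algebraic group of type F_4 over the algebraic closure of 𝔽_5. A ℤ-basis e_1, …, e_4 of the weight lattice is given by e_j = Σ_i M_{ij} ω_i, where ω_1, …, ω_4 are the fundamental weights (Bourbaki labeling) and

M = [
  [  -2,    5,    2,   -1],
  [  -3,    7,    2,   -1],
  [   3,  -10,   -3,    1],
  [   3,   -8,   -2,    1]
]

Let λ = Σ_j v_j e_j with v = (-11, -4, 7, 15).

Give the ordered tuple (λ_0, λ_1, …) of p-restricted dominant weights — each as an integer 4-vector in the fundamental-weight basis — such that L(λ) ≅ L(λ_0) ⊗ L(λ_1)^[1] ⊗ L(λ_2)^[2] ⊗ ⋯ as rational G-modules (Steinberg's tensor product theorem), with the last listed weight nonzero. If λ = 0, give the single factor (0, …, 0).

ω-coordinates c = M·v, v = (-11, -4, 7, 15):
  c_1 = -2*-11 + 5*-4 + 2*7 + -1*15 = 1
  c_2 = -3*-11 + 7*-4 + 2*7 + -1*15 = 4
  c_3 = 3*-11 + -10*-4 + -3*7 + 1*15 = 1
  c_4 = 3*-11 + -8*-4 + -2*7 + 1*15 = 0
p = 5; digits c_i = Σ_j d_{ij}·5^j, 0 ≤ d_{ij} < 5:
  c_1 = 1 = 1·5^0
  c_2 = 4 = 4·5^0
  c_3 = 1 = 1·5^0
  c_4 = 0
Factor λ_0 = (1, 4, 1, 0)

((1, 4, 1, 0),)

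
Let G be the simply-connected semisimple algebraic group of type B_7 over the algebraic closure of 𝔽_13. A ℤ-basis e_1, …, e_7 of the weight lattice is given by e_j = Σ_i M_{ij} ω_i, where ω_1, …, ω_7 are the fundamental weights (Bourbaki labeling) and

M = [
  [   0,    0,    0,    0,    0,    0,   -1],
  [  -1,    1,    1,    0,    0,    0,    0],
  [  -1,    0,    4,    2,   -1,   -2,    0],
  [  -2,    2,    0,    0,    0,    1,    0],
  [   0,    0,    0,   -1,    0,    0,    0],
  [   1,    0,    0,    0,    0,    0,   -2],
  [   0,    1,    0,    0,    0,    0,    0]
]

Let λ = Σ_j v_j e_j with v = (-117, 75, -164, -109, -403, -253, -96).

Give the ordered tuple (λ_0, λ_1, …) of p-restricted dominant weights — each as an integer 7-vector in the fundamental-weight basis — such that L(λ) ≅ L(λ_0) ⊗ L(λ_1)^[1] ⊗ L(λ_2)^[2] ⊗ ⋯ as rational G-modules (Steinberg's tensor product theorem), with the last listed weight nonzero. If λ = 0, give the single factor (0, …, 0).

((5, 2, 9, 1, 5, 10, 10), (7, 2, 11, 10, 8, 5, 5))

ω-coordinates c = M·v, v = (-117, 75, -164, -109, -403, -253, -96):
  c_1 = 0*-117 + 0*75 + 0*-164 + 0*-109 + 0*-403 + 0*-253 + -1*-96 = 96
  c_2 = -1*-117 + 1*75 + 1*-164 + 0*-109 + 0*-403 + 0*-253 + 0*-96 = 28
  c_3 = -1*-117 + 0*75 + 4*-164 + 2*-109 + -1*-403 + -2*-253 + 0*-96 = 152
  c_4 = -2*-117 + 2*75 + 0*-164 + 0*-109 + 0*-403 + 1*-253 + 0*-96 = 131
  c_5 = 0*-117 + 0*75 + 0*-164 + -1*-109 + 0*-403 + 0*-253 + 0*-96 = 109
  c_6 = 1*-117 + 0*75 + 0*-164 + 0*-109 + 0*-403 + 0*-253 + -2*-96 = 75
  c_7 = 0*-117 + 1*75 + 0*-164 + 0*-109 + 0*-403 + 0*-253 + 0*-96 = 75
Expand coordinatewise in base 13:
  c_1 = 96 = 5·13^0 + 7·13^1
  c_2 = 28 = 2·13^0 + 2·13^1
  c_3 = 152 = 9·13^0 + 11·13^1
  c_4 = 131 = 1·13^0 + 10·13^1
  c_5 = 109 = 5·13^0 + 8·13^1
  c_6 = 75 = 10·13^0 + 5·13^1
  c_7 = 75 = 10·13^0 + 5·13^1
Factor λ_0 = (5, 2, 9, 1, 5, 10, 10)
Factor λ_1 = (7, 2, 11, 10, 8, 5, 5)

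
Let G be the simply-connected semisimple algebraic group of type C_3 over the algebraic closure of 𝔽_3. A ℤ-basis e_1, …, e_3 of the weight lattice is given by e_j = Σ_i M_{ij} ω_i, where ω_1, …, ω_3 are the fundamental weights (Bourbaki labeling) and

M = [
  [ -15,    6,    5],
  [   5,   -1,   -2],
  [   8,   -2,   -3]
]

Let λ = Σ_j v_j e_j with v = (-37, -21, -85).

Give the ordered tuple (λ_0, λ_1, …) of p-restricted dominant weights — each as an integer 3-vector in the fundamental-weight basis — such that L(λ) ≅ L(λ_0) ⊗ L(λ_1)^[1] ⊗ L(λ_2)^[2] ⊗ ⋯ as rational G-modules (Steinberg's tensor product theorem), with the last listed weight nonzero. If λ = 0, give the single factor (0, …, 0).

((1, 0, 1), (1, 2, 0))

Compute c_i = Σ_j M_{ij} v_j with v = (-37, -21, -85):
  c_1 = (-15)·(-37) + (6)·(-21) + (5)·(-85) = 4
  c_2 = (5)·(-37) + (-1)·(-21) + (-2)·(-85) = 6
  c_3 = (8)·(-37) + (-2)·(-21) + (-3)·(-85) = 1
Writing each c_i in base p = 3:
  c_1 = 4 = 1·3^0 + 1·3^1
  c_2 = 6 = 0·3^0 + 2·3^1
  c_3 = 1 = 1·3^0
Factor λ_0 = (1, 0, 1)
Factor λ_1 = (1, 2, 0)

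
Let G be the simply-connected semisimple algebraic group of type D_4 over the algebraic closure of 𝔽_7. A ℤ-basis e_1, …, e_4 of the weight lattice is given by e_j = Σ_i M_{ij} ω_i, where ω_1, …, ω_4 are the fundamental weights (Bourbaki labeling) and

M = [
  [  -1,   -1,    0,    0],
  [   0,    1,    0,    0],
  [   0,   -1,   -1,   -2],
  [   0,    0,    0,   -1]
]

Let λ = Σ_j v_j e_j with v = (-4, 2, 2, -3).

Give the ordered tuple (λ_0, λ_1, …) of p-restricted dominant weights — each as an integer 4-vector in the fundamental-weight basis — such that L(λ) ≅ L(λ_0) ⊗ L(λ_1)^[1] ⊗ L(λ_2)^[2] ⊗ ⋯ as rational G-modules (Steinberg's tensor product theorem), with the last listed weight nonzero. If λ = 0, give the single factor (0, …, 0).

((2, 2, 2, 3),)

Change of basis e → ω: c = M·v where v = (-4, 2, 2, -3):
  c_1 = (-1)·(-4) + (-1)·(2) + 0·2 + (0)·(-3) = 2
  c_2 = (0)·(-4) + 1·2 + 0·2 + (0)·(-3) = 2
  c_3 = (0)·(-4) + (-1)·(2) + (-1)·(2) + (-2)·(-3) = 2
  c_4 = (0)·(-4) + 0·2 + 0·2 + (-1)·(-3) = 3
Writing each c_i in base p = 7:
  c_1 = 2 = 2·7^0
  c_2 = 2 = 2·7^0
  c_3 = 2 = 2·7^0
  c_4 = 3 = 3·7^0
Factor λ_0 = (2, 2, 2, 3)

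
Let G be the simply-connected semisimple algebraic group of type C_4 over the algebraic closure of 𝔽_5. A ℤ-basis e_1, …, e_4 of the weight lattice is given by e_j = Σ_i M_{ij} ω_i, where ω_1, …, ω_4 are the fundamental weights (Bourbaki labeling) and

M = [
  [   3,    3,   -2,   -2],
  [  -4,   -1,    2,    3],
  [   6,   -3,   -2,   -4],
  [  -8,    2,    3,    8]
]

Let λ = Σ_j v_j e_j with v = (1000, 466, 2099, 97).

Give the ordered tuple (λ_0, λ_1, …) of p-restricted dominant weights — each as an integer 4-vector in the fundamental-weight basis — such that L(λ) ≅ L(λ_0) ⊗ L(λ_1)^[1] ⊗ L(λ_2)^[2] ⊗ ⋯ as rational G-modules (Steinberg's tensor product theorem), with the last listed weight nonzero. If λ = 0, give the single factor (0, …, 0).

Converting to the ω-basis (c_i = row i of M dotted with v = (1000, 466, 2099, 97)):
  c_1 = 3·1000 + 3·466 + (-2)·(2099) + (-2)·(97) = 6
  c_2 = (-4)·(1000) + (-1)·(466) + 2·2099 + 3·97 = 23
  c_3 = 6·1000 + (-3)·(466) + (-2)·(2099) + (-4)·(97) = 16
  c_4 = (-8)·(1000) + 2·466 + 3·2099 + 8·97 = 5
p = 5; digits c_i = Σ_j d_{ij}·5^j, 0 ≤ d_{ij} < 5:
  c_1 = 6 = 1·5^0 + 1·5^1
  c_2 = 23 = 3·5^0 + 4·5^1
  c_3 = 16 = 1·5^0 + 3·5^1
  c_4 = 5 = 0·5^0 + 1·5^1
Factor λ_0 = (1, 3, 1, 0)
Factor λ_1 = (1, 4, 3, 1)

((1, 3, 1, 0), (1, 4, 3, 1))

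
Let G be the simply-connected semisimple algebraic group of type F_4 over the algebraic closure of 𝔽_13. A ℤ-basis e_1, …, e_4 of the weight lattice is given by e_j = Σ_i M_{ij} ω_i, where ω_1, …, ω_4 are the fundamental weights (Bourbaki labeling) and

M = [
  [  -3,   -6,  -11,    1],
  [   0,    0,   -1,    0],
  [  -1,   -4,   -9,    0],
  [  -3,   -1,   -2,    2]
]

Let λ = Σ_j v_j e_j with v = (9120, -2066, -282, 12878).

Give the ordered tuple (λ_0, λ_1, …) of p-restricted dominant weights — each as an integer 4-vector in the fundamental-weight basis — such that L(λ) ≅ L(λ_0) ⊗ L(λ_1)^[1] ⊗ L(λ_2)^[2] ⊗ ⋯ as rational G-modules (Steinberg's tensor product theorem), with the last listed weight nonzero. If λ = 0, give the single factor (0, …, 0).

Compute c_i = Σ_j M_{ij} v_j with v = (9120, -2066, -282, 12878):
  c_1 = (-3)·(9120) + (-6)·(-2066) + (-11)·(-282) + 1·12878 = 1016
  c_2 = 0·9120 + (0)·(-2066) + (-1)·(-282) + 0·12878 = 282
  c_3 = (-1)·(9120) + (-4)·(-2066) + (-9)·(-282) + 0·12878 = 1682
  c_4 = (-3)·(9120) + (-1)·(-2066) + (-2)·(-282) + 2·12878 = 1026
Expand coordinatewise in base 13:
  c_1 = 1016 = 2·13^0 + 0·13^1 + 6·13^2
  c_2 = 282 = 9·13^0 + 8·13^1 + 1·13^2
  c_3 = 1682 = 5·13^0 + 12·13^1 + 9·13^2
  c_4 = 1026 = 12·13^0 + 0·13^1 + 6·13^2
Factor λ_0 = (2, 9, 5, 12)
Factor λ_1 = (0, 8, 12, 0)
Factor λ_2 = (6, 1, 9, 6)

((2, 9, 5, 12), (0, 8, 12, 0), (6, 1, 9, 6))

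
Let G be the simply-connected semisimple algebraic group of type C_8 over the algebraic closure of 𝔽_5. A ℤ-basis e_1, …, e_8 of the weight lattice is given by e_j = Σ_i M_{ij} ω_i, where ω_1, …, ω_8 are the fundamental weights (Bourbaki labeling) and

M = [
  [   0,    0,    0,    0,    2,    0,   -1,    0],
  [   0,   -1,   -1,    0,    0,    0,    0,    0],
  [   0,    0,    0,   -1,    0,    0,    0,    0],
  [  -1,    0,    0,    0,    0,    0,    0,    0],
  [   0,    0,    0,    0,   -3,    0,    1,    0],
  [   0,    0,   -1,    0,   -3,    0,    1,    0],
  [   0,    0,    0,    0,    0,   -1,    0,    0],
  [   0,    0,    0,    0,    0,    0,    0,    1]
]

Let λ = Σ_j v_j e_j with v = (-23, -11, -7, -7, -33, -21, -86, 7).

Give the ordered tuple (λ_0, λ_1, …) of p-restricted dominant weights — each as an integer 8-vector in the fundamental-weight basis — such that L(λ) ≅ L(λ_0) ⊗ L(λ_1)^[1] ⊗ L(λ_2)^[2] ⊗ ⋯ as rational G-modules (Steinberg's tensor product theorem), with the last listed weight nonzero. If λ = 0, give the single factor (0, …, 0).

((0, 3, 2, 3, 3, 0, 1, 2), (4, 3, 1, 4, 2, 4, 4, 1))

Converting to the ω-basis (c_i = row i of M dotted with v = (-23, -11, -7, -7, -33, -21, -86, 7)):
  c_1 = (0)·(-23) + (0)·(-11) + (0)·(-7) + (0)·(-7) + (2)·(-33) + (0)·(-21) + (-1)·(-86) + (0)·(7) = 20
  c_2 = (0)·(-23) + (-1)·(-11) + (-1)·(-7) + (0)·(-7) + (0)·(-33) + (0)·(-21) + (0)·(-86) + (0)·(7) = 18
  c_3 = (0)·(-23) + (0)·(-11) + (0)·(-7) + (-1)·(-7) + (0)·(-33) + (0)·(-21) + (0)·(-86) + (0)·(7) = 7
  c_4 = (-1)·(-23) + (0)·(-11) + (0)·(-7) + (0)·(-7) + (0)·(-33) + (0)·(-21) + (0)·(-86) + (0)·(7) = 23
  c_5 = (0)·(-23) + (0)·(-11) + (0)·(-7) + (0)·(-7) + (-3)·(-33) + (0)·(-21) + (1)·(-86) + (0)·(7) = 13
  c_6 = (0)·(-23) + (0)·(-11) + (-1)·(-7) + (0)·(-7) + (-3)·(-33) + (0)·(-21) + (1)·(-86) + (0)·(7) = 20
  c_7 = (0)·(-23) + (0)·(-11) + (0)·(-7) + (0)·(-7) + (0)·(-33) + (-1)·(-21) + (0)·(-86) + (0)·(7) = 21
  c_8 = (0)·(-23) + (0)·(-11) + (0)·(-7) + (0)·(-7) + (0)·(-33) + (0)·(-21) + (0)·(-86) + (1)·(7) = 7
Base-5 expansion of each c_i:
  c_1 = 20 = 0·5^0 + 4·5^1
  c_2 = 18 = 3·5^0 + 3·5^1
  c_3 = 7 = 2·5^0 + 1·5^1
  c_4 = 23 = 3·5^0 + 4·5^1
  c_5 = 13 = 3·5^0 + 2·5^1
  c_6 = 20 = 0·5^0 + 4·5^1
  c_7 = 21 = 1·5^0 + 4·5^1
  c_8 = 7 = 2·5^0 + 1·5^1
p-restricted factor λ_0 = (0, 3, 2, 3, 3, 0, 1, 2)
p-restricted factor λ_1 = (4, 3, 1, 4, 2, 4, 4, 1)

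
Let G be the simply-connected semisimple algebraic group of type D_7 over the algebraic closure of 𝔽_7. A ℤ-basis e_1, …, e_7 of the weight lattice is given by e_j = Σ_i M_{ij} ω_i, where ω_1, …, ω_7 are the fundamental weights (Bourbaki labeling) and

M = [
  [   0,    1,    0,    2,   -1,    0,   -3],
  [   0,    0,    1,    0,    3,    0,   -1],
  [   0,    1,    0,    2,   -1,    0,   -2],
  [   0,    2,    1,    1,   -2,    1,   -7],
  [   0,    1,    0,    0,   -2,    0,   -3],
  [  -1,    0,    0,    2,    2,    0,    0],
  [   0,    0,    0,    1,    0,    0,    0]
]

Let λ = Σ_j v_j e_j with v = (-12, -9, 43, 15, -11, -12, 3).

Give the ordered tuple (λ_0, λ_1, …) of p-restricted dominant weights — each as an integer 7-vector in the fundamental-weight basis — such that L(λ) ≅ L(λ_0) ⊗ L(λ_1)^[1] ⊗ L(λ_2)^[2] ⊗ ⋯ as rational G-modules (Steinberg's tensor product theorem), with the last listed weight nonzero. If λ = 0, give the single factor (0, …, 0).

((2, 0, 5, 1, 4, 6, 1), (3, 1, 3, 4, 0, 2, 2))

Converting to the ω-basis (c_i = row i of M dotted with v = (-12, -9, 43, 15, -11, -12, 3)):
  c_1 = (0)·(-12) + (1)·(-9) + (0)·(43) + (2)·(15) + (-1)·(-11) + (0)·(-12) + (-3)·(3) = 23
  c_2 = (0)·(-12) + (0)·(-9) + (1)·(43) + (0)·(15) + (3)·(-11) + (0)·(-12) + (-1)·(3) = 7
  c_3 = (0)·(-12) + (1)·(-9) + (0)·(43) + (2)·(15) + (-1)·(-11) + (0)·(-12) + (-2)·(3) = 26
  c_4 = (0)·(-12) + (2)·(-9) + (1)·(43) + (1)·(15) + (-2)·(-11) + (1)·(-12) + (-7)·(3) = 29
  c_5 = (0)·(-12) + (1)·(-9) + (0)·(43) + (0)·(15) + (-2)·(-11) + (0)·(-12) + (-3)·(3) = 4
  c_6 = (-1)·(-12) + (0)·(-9) + (0)·(43) + (2)·(15) + (2)·(-11) + (0)·(-12) + (0)·(3) = 20
  c_7 = (0)·(-12) + (0)·(-9) + (0)·(43) + (1)·(15) + (0)·(-11) + (0)·(-12) + (0)·(3) = 15
Expand coordinatewise in base 7:
  c_1 = 23 = 2·7^0 + 3·7^1
  c_2 = 7 = 0·7^0 + 1·7^1
  c_3 = 26 = 5·7^0 + 3·7^1
  c_4 = 29 = 1·7^0 + 4·7^1
  c_5 = 4 = 4·7^0
  c_6 = 20 = 6·7^0 + 2·7^1
  c_7 = 15 = 1·7^0 + 2·7^1
λ_0 = (2, 0, 5, 1, 4, 6, 1)
λ_1 = (3, 1, 3, 4, 0, 2, 2)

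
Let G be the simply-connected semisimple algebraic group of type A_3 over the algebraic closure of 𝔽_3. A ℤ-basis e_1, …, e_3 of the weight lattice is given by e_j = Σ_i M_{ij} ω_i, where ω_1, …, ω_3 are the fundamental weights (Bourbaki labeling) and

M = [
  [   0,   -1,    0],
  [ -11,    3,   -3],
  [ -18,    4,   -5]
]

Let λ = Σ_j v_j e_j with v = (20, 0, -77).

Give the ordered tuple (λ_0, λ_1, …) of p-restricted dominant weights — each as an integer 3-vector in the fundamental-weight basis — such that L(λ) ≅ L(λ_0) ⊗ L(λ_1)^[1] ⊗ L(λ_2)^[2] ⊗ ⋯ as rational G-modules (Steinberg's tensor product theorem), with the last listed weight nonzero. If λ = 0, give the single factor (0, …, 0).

((0, 2, 1), (0, 0, 2), (0, 1, 2))

Change of basis e → ω: c = M·v where v = (20, 0, -77):
  c_1 = 0*20 + -1*0 + 0*-77 = 0
  c_2 = -11*20 + 3*0 + -3*-77 = 11
  c_3 = -18*20 + 4*0 + -5*-77 = 25
p = 3; digits c_i = Σ_j d_{ij}·3^j, 0 ≤ d_{ij} < 3:
  c_1 = 0
  c_2 = 11 = 2·3^0 + 0·3^1 + 1·3^2
  c_3 = 25 = 1·3^0 + 2·3^1 + 2·3^2
Factor λ_0 = (0, 2, 1)
Factor λ_1 = (0, 0, 2)
Factor λ_2 = (0, 1, 2)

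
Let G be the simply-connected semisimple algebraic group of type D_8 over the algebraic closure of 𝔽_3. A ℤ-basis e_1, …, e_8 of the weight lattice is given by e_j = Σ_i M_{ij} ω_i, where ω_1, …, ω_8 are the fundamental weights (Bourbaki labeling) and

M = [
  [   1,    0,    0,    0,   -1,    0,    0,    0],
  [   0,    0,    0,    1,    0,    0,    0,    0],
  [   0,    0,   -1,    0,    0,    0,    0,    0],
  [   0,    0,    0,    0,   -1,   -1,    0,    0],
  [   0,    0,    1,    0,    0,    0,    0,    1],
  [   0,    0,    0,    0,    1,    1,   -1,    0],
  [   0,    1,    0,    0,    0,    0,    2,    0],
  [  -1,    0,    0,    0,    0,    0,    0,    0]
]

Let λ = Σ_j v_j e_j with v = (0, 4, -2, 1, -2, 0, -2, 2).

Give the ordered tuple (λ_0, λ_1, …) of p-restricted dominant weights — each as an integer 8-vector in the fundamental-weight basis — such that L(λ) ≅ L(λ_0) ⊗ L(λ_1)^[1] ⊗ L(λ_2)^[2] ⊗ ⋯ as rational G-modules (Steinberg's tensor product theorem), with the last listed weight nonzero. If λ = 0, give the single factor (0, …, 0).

((2, 1, 2, 2, 0, 0, 0, 0),)

Compute c_i = Σ_j M_{ij} v_j with v = (0, 4, -2, 1, -2, 0, -2, 2):
  c_1 = 1*0 + 0*4 + 0*-2 + 0*1 + -1*-2 + 0*0 + 0*-2 + 0*2 = 2
  c_2 = 0*0 + 0*4 + 0*-2 + 1*1 + 0*-2 + 0*0 + 0*-2 + 0*2 = 1
  c_3 = 0*0 + 0*4 + -1*-2 + 0*1 + 0*-2 + 0*0 + 0*-2 + 0*2 = 2
  c_4 = 0*0 + 0*4 + 0*-2 + 0*1 + -1*-2 + -1*0 + 0*-2 + 0*2 = 2
  c_5 = 0*0 + 0*4 + 1*-2 + 0*1 + 0*-2 + 0*0 + 0*-2 + 1*2 = 0
  c_6 = 0*0 + 0*4 + 0*-2 + 0*1 + 1*-2 + 1*0 + -1*-2 + 0*2 = 0
  c_7 = 0*0 + 1*4 + 0*-2 + 0*1 + 0*-2 + 0*0 + 2*-2 + 0*2 = 0
  c_8 = -1*0 + 0*4 + 0*-2 + 0*1 + 0*-2 + 0*0 + 0*-2 + 0*2 = 0
Expand coordinatewise in base 3:
  c_1 = 2 = 2·3^0
  c_2 = 1 = 1·3^0
  c_3 = 2 = 2·3^0
  c_4 = 2 = 2·3^0
  c_5 = 0
  c_6 = 0
  c_7 = 0
  c_8 = 0
λ_0 = (2, 1, 2, 2, 0, 0, 0, 0)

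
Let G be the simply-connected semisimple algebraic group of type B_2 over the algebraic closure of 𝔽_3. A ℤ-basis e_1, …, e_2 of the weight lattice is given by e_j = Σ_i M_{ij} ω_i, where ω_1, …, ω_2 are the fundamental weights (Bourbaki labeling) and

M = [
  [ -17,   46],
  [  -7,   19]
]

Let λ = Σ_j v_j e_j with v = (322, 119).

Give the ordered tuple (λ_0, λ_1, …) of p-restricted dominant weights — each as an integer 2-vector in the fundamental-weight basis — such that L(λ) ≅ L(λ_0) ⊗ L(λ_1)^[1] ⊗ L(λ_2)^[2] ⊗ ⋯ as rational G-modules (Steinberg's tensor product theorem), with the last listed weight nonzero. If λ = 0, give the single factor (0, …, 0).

((0, 1), (0, 2))

ω-coordinates c = M·v, v = (322, 119):
  c_1 = -17*322 + 46*119 = 0
  c_2 = -7*322 + 19*119 = 7
p = 3; digits c_i = Σ_j d_{ij}·3^j, 0 ≤ d_{ij} < 3:
  c_1 = 0
  c_2 = 7 = 1·3^0 + 2·3^1
λ_0 = (0, 1)
λ_1 = (0, 2)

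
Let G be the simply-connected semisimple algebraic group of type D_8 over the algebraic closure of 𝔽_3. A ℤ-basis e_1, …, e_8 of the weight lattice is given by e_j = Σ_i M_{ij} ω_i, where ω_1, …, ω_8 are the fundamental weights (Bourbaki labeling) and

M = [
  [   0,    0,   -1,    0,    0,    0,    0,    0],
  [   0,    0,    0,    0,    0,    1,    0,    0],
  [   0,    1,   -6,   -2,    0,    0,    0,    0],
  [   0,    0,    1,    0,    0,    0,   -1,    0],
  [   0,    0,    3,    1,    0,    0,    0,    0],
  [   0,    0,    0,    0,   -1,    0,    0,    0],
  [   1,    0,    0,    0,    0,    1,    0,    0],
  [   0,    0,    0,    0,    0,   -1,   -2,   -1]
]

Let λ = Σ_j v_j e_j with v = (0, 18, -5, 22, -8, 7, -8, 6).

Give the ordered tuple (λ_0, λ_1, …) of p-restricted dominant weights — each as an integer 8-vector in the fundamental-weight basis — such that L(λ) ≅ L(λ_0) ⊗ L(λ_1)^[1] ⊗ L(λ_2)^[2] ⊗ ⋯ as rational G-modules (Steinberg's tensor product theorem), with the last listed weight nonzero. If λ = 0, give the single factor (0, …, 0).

Converting to the ω-basis (c_i = row i of M dotted with v = (0, 18, -5, 22, -8, 7, -8, 6)):
  c_1 = (0)·(0) + (0)·(18) + (-1)·(-5) + (0)·(22) + (0)·(-8) + (0)·(7) + (0)·(-8) + (0)·(6) = 5
  c_2 = (0)·(0) + (0)·(18) + (0)·(-5) + (0)·(22) + (0)·(-8) + (1)·(7) + (0)·(-8) + (0)·(6) = 7
  c_3 = (0)·(0) + (1)·(18) + (-6)·(-5) + (-2)·(22) + (0)·(-8) + (0)·(7) + (0)·(-8) + (0)·(6) = 4
  c_4 = (0)·(0) + (0)·(18) + (1)·(-5) + (0)·(22) + (0)·(-8) + (0)·(7) + (-1)·(-8) + (0)·(6) = 3
  c_5 = (0)·(0) + (0)·(18) + (3)·(-5) + (1)·(22) + (0)·(-8) + (0)·(7) + (0)·(-8) + (0)·(6) = 7
  c_6 = (0)·(0) + (0)·(18) + (0)·(-5) + (0)·(22) + (-1)·(-8) + (0)·(7) + (0)·(-8) + (0)·(6) = 8
  c_7 = (1)·(0) + (0)·(18) + (0)·(-5) + (0)·(22) + (0)·(-8) + (1)·(7) + (0)·(-8) + (0)·(6) = 7
  c_8 = (0)·(0) + (0)·(18) + (0)·(-5) + (0)·(22) + (0)·(-8) + (-1)·(7) + (-2)·(-8) + (-1)·(6) = 3
Expand coordinatewise in base 3:
  c_1 = 5 = 2·3^0 + 1·3^1
  c_2 = 7 = 1·3^0 + 2·3^1
  c_3 = 4 = 1·3^0 + 1·3^1
  c_4 = 3 = 0·3^0 + 1·3^1
  c_5 = 7 = 1·3^0 + 2·3^1
  c_6 = 8 = 2·3^0 + 2·3^1
  c_7 = 7 = 1·3^0 + 2·3^1
  c_8 = 3 = 0·3^0 + 1·3^1
λ_0 = (2, 1, 1, 0, 1, 2, 1, 0)
λ_1 = (1, 2, 1, 1, 2, 2, 2, 1)

((2, 1, 1, 0, 1, 2, 1, 0), (1, 2, 1, 1, 2, 2, 2, 1))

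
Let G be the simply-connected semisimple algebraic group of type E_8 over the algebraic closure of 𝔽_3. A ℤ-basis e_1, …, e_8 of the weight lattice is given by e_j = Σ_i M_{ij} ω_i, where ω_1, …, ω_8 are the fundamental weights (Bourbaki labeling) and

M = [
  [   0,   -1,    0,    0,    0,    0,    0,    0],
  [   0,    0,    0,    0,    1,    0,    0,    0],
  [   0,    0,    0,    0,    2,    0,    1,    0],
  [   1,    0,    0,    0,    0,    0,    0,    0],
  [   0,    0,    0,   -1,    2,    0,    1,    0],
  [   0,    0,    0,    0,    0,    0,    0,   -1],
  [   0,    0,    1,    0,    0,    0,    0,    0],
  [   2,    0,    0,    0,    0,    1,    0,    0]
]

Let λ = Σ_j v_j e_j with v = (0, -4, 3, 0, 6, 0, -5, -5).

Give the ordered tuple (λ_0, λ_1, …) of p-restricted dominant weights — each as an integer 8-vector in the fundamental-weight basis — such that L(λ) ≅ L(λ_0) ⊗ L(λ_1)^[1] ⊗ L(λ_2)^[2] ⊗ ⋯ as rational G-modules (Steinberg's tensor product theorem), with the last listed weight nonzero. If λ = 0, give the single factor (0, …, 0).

ω-coordinates c = M·v, v = (0, -4, 3, 0, 6, 0, -5, -5):
  c_1 = (0)·(0) + (-1)·(-4) + (0)·(3) + (0)·(0) + (0)·(6) + (0)·(0) + (0)·(-5) + (0)·(-5) = 4
  c_2 = (0)·(0) + (0)·(-4) + (0)·(3) + (0)·(0) + (1)·(6) + (0)·(0) + (0)·(-5) + (0)·(-5) = 6
  c_3 = (0)·(0) + (0)·(-4) + (0)·(3) + (0)·(0) + (2)·(6) + (0)·(0) + (1)·(-5) + (0)·(-5) = 7
  c_4 = (1)·(0) + (0)·(-4) + (0)·(3) + (0)·(0) + (0)·(6) + (0)·(0) + (0)·(-5) + (0)·(-5) = 0
  c_5 = (0)·(0) + (0)·(-4) + (0)·(3) + (-1)·(0) + (2)·(6) + (0)·(0) + (1)·(-5) + (0)·(-5) = 7
  c_6 = (0)·(0) + (0)·(-4) + (0)·(3) + (0)·(0) + (0)·(6) + (0)·(0) + (0)·(-5) + (-1)·(-5) = 5
  c_7 = (0)·(0) + (0)·(-4) + (1)·(3) + (0)·(0) + (0)·(6) + (0)·(0) + (0)·(-5) + (0)·(-5) = 3
  c_8 = (2)·(0) + (0)·(-4) + (0)·(3) + (0)·(0) + (0)·(6) + (1)·(0) + (0)·(-5) + (0)·(-5) = 0
Writing each c_i in base p = 3:
  c_1 = 4 = 1·3^0 + 1·3^1
  c_2 = 6 = 0·3^0 + 2·3^1
  c_3 = 7 = 1·3^0 + 2·3^1
  c_4 = 0
  c_5 = 7 = 1·3^0 + 2·3^1
  c_6 = 5 = 2·3^0 + 1·3^1
  c_7 = 3 = 0·3^0 + 1·3^1
  c_8 = 0
λ_0 = (1, 0, 1, 0, 1, 2, 0, 0)
λ_1 = (1, 2, 2, 0, 2, 1, 1, 0)

((1, 0, 1, 0, 1, 2, 0, 0), (1, 2, 2, 0, 2, 1, 1, 0))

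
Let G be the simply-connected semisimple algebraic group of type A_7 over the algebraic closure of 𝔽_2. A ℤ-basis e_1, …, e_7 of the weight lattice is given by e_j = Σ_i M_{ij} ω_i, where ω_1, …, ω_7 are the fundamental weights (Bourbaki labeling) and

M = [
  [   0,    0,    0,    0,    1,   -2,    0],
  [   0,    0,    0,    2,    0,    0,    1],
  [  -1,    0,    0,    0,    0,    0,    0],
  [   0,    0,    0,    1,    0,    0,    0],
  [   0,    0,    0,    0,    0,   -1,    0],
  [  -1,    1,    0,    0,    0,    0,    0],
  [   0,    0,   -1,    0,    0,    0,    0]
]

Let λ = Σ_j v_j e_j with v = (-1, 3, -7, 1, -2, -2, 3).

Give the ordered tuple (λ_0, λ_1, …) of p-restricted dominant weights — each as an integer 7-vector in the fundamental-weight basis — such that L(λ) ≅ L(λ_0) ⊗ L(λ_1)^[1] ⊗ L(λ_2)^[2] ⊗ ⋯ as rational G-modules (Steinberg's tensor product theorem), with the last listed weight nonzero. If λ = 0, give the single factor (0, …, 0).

((0, 1, 1, 1, 0, 0, 1), (1, 0, 0, 0, 1, 0, 1), (0, 1, 0, 0, 0, 1, 1))

ω-coordinates c = M·v, v = (-1, 3, -7, 1, -2, -2, 3):
  c_1 = (0)·(-1) + 0·3 + (0)·(-7) + 0·1 + (1)·(-2) + (-2)·(-2) + 0·3 = 2
  c_2 = (0)·(-1) + 0·3 + (0)·(-7) + 2·1 + (0)·(-2) + (0)·(-2) + 1·3 = 5
  c_3 = (-1)·(-1) + 0·3 + (0)·(-7) + 0·1 + (0)·(-2) + (0)·(-2) + 0·3 = 1
  c_4 = (0)·(-1) + 0·3 + (0)·(-7) + 1·1 + (0)·(-2) + (0)·(-2) + 0·3 = 1
  c_5 = (0)·(-1) + 0·3 + (0)·(-7) + 0·1 + (0)·(-2) + (-1)·(-2) + 0·3 = 2
  c_6 = (-1)·(-1) + 1·3 + (0)·(-7) + 0·1 + (0)·(-2) + (0)·(-2) + 0·3 = 4
  c_7 = (0)·(-1) + 0·3 + (-1)·(-7) + 0·1 + (0)·(-2) + (0)·(-2) + 0·3 = 7
Writing each c_i in base p = 2:
  c_1 = 2 = 0·2^0 + 1·2^1
  c_2 = 5 = 1·2^0 + 0·2^1 + 1·2^2
  c_3 = 1 = 1·2^0
  c_4 = 1 = 1·2^0
  c_5 = 2 = 0·2^0 + 1·2^1
  c_6 = 4 = 0·2^0 + 0·2^1 + 1·2^2
  c_7 = 7 = 1·2^0 + 1·2^1 + 1·2^2
p-restricted factor λ_0 = (0, 1, 1, 1, 0, 0, 1)
p-restricted factor λ_1 = (1, 0, 0, 0, 1, 0, 1)
p-restricted factor λ_2 = (0, 1, 0, 0, 0, 1, 1)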